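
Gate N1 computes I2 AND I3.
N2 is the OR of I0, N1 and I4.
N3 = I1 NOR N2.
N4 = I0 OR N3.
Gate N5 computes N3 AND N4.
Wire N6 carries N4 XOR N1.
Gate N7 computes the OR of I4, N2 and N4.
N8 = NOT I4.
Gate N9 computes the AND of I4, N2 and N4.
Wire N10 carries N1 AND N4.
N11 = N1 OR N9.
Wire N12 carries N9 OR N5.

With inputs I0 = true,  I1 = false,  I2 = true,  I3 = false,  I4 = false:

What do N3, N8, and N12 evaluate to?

N3 = false, N8 = true, N12 = false

N1 = I2 AND I3 = true AND false = false
N2 = I0 OR N1 OR I4 = true OR false OR false = true
N3 = I1 NOR N2 = false NOR true = false
N4 = I0 OR N3 = true OR false = true
N5 = N3 AND N4 = false AND true = false
N8 = NOT I4 = NOT false = true
N9 = I4 AND N2 AND N4 = false AND true AND true = false
N12 = N9 OR N5 = false OR false = false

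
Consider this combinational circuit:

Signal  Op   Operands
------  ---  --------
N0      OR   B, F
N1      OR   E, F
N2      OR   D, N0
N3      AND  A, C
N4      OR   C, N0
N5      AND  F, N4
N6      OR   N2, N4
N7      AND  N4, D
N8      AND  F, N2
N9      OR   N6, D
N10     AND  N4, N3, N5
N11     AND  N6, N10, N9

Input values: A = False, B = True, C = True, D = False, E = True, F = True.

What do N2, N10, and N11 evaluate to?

N2 = True, N10 = False, N11 = False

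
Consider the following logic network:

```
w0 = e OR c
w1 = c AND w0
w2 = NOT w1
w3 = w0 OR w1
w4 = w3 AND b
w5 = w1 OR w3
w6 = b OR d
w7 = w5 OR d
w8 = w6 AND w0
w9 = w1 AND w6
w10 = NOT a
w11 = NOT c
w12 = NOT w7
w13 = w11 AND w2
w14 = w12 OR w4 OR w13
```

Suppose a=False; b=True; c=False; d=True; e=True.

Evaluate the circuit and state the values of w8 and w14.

w0 = e OR c = True OR False = True
w1 = c AND w0 = False AND True = False
w2 = NOT w1 = NOT False = True
w3 = w0 OR w1 = True OR False = True
w4 = w3 AND b = True AND True = True
w5 = w1 OR w3 = False OR True = True
w6 = b OR d = True OR True = True
w7 = w5 OR d = True OR True = True
w8 = w6 AND w0 = True AND True = True
w11 = NOT c = NOT False = True
w12 = NOT w7 = NOT True = False
w13 = w11 AND w2 = True AND True = True
w14 = w12 OR w4 OR w13 = False OR True OR True = True

w8 = True, w14 = True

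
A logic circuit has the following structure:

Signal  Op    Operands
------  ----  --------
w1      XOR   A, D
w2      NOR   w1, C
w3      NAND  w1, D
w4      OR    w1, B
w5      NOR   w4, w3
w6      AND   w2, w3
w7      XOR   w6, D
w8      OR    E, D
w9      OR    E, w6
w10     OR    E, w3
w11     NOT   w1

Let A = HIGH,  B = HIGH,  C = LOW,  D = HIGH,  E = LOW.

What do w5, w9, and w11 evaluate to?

w5 = LOW, w9 = HIGH, w11 = HIGH

w1 = A XOR D = HIGH XOR HIGH = LOW
w2 = w1 NOR C = LOW NOR LOW = HIGH
w3 = w1 NAND D = LOW NAND HIGH = HIGH
w4 = w1 OR B = LOW OR HIGH = HIGH
w5 = w4 NOR w3 = HIGH NOR HIGH = LOW
w6 = w2 AND w3 = HIGH AND HIGH = HIGH
w9 = E OR w6 = LOW OR HIGH = HIGH
w11 = NOT w1 = NOT LOW = HIGH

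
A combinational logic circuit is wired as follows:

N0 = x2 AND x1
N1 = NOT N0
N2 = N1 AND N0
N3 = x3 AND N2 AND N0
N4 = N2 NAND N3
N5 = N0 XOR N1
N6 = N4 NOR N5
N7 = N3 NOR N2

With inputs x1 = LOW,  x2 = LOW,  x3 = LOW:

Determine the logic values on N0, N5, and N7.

N0 = x2 AND x1 = LOW AND LOW = LOW
N1 = NOT N0 = NOT LOW = HIGH
N2 = N1 AND N0 = HIGH AND LOW = LOW
N3 = x3 AND N2 AND N0 = LOW AND LOW AND LOW = LOW
N5 = N0 XOR N1 = LOW XOR HIGH = HIGH
N7 = N3 NOR N2 = LOW NOR LOW = HIGH

N0 = LOW; N5 = HIGH; N7 = HIGH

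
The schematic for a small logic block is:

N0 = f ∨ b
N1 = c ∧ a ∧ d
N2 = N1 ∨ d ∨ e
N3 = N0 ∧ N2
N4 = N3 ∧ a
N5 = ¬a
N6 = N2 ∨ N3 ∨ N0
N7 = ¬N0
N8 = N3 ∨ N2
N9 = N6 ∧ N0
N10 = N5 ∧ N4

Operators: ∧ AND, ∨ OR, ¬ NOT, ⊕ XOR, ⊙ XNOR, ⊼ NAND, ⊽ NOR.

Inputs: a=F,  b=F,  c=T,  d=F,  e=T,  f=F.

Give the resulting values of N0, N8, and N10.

N0 = F, N8 = T, N10 = F

N0 = f OR b = F OR F = F
N1 = c AND a AND d = T AND F AND F = F
N2 = N1 OR d OR e = F OR F OR T = T
N3 = N0 AND N2 = F AND T = F
N4 = N3 AND a = F AND F = F
N5 = NOT a = NOT F = T
N8 = N3 OR N2 = F OR T = T
N10 = N5 AND N4 = T AND F = F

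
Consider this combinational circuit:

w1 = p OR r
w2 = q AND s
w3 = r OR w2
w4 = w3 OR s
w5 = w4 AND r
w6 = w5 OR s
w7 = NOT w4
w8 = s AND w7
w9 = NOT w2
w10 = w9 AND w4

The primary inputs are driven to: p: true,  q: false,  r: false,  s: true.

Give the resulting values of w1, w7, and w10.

w1 = p OR r = true OR false = true
w2 = q AND s = false AND true = false
w3 = r OR w2 = false OR false = false
w4 = w3 OR s = false OR true = true
w7 = NOT w4 = NOT true = false
w9 = NOT w2 = NOT false = true
w10 = w9 AND w4 = true AND true = true

w1 = true, w7 = false, w10 = true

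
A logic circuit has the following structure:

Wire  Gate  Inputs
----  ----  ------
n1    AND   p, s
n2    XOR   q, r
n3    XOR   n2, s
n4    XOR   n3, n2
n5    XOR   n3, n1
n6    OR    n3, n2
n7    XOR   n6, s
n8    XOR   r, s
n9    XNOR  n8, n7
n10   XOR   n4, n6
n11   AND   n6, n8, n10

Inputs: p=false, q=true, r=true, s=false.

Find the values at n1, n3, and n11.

n1 = p AND s = false AND false = false
n2 = q XOR r = true XOR true = false
n3 = n2 XOR s = false XOR false = false
n4 = n3 XOR n2 = false XOR false = false
n6 = n3 OR n2 = false OR false = false
n8 = r XOR s = true XOR false = true
n10 = n4 XOR n6 = false XOR false = false
n11 = n6 AND n8 AND n10 = false AND true AND false = false

n1 = false, n3 = false, n11 = false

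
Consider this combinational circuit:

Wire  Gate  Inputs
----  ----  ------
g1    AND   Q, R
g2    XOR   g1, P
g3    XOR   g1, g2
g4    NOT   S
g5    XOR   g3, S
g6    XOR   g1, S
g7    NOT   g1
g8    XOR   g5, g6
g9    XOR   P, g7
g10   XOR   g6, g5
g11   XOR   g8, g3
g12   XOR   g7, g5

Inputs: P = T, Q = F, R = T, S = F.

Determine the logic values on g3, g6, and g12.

g3 = T, g6 = F, g12 = F

g1 = Q AND R = F AND T = F
g2 = g1 XOR P = F XOR T = T
g3 = g1 XOR g2 = F XOR T = T
g5 = g3 XOR S = T XOR F = T
g6 = g1 XOR S = F XOR F = F
g7 = NOT g1 = NOT F = T
g12 = g7 XOR g5 = T XOR T = F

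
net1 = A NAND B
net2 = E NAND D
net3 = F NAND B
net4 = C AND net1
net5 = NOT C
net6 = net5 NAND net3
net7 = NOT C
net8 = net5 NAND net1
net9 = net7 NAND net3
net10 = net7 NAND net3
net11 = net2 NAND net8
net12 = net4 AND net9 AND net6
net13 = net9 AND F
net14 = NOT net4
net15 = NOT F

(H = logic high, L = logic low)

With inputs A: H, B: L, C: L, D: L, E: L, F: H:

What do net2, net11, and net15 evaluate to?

net2 = H  net11 = H  net15 = L

net1 = A NAND B = H NAND L = H
net2 = E NAND D = L NAND L = H
net5 = NOT C = NOT L = H
net8 = net5 NAND net1 = H NAND H = L
net11 = net2 NAND net8 = H NAND L = H
net15 = NOT F = NOT H = L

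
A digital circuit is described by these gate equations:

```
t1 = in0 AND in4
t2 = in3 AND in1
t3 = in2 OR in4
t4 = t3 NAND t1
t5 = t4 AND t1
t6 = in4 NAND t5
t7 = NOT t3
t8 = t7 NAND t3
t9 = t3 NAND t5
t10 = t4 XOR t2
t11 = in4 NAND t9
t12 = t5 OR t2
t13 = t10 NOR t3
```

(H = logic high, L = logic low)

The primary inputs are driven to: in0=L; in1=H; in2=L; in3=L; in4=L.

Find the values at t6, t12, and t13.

t1 = in0 AND in4 = L AND L = L
t2 = in3 AND in1 = L AND H = L
t3 = in2 OR in4 = L OR L = L
t4 = t3 NAND t1 = L NAND L = H
t5 = t4 AND t1 = H AND L = L
t6 = in4 NAND t5 = L NAND L = H
t10 = t4 XOR t2 = H XOR L = H
t12 = t5 OR t2 = L OR L = L
t13 = t10 NOR t3 = H NOR L = L

t6 = H, t12 = L, t13 = L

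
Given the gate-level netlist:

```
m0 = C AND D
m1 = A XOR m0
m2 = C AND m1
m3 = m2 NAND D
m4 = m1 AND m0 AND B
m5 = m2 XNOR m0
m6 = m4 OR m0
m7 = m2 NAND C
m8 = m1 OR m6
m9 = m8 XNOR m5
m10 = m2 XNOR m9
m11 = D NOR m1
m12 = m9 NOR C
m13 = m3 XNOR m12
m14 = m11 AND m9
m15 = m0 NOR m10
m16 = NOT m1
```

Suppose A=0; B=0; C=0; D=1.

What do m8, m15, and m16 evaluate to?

m8 = 0, m15 = 0, m16 = 1

m0 = C AND D = 0 AND 1 = 0
m1 = A XOR m0 = 0 XOR 0 = 0
m2 = C AND m1 = 0 AND 0 = 0
m4 = m1 AND m0 AND B = 0 AND 0 AND 0 = 0
m5 = m2 XNOR m0 = 0 XNOR 0 = 1
m6 = m4 OR m0 = 0 OR 0 = 0
m8 = m1 OR m6 = 0 OR 0 = 0
m9 = m8 XNOR m5 = 0 XNOR 1 = 0
m10 = m2 XNOR m9 = 0 XNOR 0 = 1
m15 = m0 NOR m10 = 0 NOR 1 = 0
m16 = NOT m1 = NOT 0 = 1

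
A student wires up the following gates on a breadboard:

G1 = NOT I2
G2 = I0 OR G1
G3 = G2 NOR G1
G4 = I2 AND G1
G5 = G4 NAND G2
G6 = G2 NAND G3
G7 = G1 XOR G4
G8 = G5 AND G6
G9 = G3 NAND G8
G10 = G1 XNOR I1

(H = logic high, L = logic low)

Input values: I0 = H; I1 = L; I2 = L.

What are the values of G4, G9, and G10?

G1 = NOT I2 = NOT L = H
G2 = I0 OR G1 = H OR H = H
G3 = G2 NOR G1 = H NOR H = L
G4 = I2 AND G1 = L AND H = L
G5 = G4 NAND G2 = L NAND H = H
G6 = G2 NAND G3 = H NAND L = H
G8 = G5 AND G6 = H AND H = H
G9 = G3 NAND G8 = L NAND H = H
G10 = G1 XNOR I1 = H XNOR L = L

G4 = L, G9 = H, G10 = L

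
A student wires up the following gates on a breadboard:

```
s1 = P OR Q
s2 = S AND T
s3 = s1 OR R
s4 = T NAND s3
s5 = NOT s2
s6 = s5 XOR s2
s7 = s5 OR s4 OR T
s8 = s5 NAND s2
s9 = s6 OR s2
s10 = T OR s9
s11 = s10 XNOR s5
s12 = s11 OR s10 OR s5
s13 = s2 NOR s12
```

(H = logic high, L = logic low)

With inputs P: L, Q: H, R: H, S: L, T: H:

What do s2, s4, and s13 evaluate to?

s2 = L; s4 = L; s13 = L

s1 = P OR Q = L OR H = H
s2 = S AND T = L AND H = L
s3 = s1 OR R = H OR H = H
s4 = T NAND s3 = H NAND H = L
s5 = NOT s2 = NOT L = H
s6 = s5 XOR s2 = H XOR L = H
s9 = s6 OR s2 = H OR L = H
s10 = T OR s9 = H OR H = H
s11 = s10 XNOR s5 = H XNOR H = H
s12 = s11 OR s10 OR s5 = H OR H OR H = H
s13 = s2 NOR s12 = L NOR H = L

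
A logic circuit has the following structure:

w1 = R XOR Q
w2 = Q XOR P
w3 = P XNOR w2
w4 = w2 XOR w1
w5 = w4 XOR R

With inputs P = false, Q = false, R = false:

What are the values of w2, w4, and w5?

w1 = R XOR Q = false XOR false = false
w2 = Q XOR P = false XOR false = false
w4 = w2 XOR w1 = false XOR false = false
w5 = w4 XOR R = false XOR false = false

w2 = false; w4 = false; w5 = false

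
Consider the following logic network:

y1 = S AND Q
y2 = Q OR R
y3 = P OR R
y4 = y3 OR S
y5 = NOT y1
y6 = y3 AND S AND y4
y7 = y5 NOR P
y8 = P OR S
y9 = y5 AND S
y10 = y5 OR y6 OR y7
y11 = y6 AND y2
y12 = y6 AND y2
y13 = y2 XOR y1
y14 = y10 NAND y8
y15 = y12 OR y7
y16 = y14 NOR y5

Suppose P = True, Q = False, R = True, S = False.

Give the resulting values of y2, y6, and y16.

y1 = S AND Q = False AND False = False
y2 = Q OR R = False OR True = True
y3 = P OR R = True OR True = True
y4 = y3 OR S = True OR False = True
y5 = NOT y1 = NOT False = True
y6 = y3 AND S AND y4 = True AND False AND True = False
y7 = y5 NOR P = True NOR True = False
y8 = P OR S = True OR False = True
y10 = y5 OR y6 OR y7 = True OR False OR False = True
y14 = y10 NAND y8 = True NAND True = False
y16 = y14 NOR y5 = False NOR True = False

y2 = True  y6 = False  y16 = False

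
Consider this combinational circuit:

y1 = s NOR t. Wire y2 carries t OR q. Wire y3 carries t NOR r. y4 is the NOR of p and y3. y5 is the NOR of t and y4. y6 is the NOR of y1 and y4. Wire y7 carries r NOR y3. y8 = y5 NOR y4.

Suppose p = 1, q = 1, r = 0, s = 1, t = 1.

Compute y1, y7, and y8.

y1 = 0, y7 = 1, y8 = 1

y1 = s NOR t = 1 NOR 1 = 0
y3 = t NOR r = 1 NOR 0 = 0
y4 = p NOR y3 = 1 NOR 0 = 0
y5 = t NOR y4 = 1 NOR 0 = 0
y7 = r NOR y3 = 0 NOR 0 = 1
y8 = y5 NOR y4 = 0 NOR 0 = 1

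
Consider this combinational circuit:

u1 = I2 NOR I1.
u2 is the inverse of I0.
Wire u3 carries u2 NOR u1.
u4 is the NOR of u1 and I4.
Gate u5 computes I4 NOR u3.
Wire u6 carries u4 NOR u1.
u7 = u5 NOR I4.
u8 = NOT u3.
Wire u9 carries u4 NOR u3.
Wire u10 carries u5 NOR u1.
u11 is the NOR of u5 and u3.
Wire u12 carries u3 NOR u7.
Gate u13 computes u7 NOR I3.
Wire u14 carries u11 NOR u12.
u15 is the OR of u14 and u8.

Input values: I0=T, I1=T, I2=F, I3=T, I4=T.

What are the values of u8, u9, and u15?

u8 = F; u9 = F; u15 = T

u1 = I2 NOR I1 = F NOR T = F
u2 = NOT I0 = NOT T = F
u3 = u2 NOR u1 = F NOR F = T
u4 = u1 NOR I4 = F NOR T = F
u5 = I4 NOR u3 = T NOR T = F
u7 = u5 NOR I4 = F NOR T = F
u8 = NOT u3 = NOT T = F
u9 = u4 NOR u3 = F NOR T = F
u11 = u5 NOR u3 = F NOR T = F
u12 = u3 NOR u7 = T NOR F = F
u14 = u11 NOR u12 = F NOR F = T
u15 = u14 OR u8 = T OR F = T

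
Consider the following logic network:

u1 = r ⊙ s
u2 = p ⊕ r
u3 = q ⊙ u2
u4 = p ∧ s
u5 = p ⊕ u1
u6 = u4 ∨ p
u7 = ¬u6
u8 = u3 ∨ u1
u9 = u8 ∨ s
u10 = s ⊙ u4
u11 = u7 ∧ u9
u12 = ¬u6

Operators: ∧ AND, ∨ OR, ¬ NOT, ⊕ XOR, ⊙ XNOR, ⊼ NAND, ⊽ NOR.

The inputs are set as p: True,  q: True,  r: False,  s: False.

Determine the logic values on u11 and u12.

u11 = False  u12 = False

u1 = r XNOR s = False XNOR False = True
u2 = p XOR r = True XOR False = True
u3 = q XNOR u2 = True XNOR True = True
u4 = p AND s = True AND False = False
u6 = u4 OR p = False OR True = True
u7 = NOT u6 = NOT True = False
u8 = u3 OR u1 = True OR True = True
u9 = u8 OR s = True OR False = True
u11 = u7 AND u9 = False AND True = False
u12 = NOT u6 = NOT True = False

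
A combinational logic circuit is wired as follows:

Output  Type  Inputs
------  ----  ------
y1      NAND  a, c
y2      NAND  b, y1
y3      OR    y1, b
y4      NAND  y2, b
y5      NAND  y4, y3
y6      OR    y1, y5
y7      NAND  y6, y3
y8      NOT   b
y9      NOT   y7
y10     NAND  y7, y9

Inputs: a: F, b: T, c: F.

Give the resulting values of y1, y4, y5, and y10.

y1 = T, y4 = T, y5 = F, y10 = T

y1 = a NAND c = F NAND F = T
y2 = b NAND y1 = T NAND T = F
y3 = y1 OR b = T OR T = T
y4 = y2 NAND b = F NAND T = T
y5 = y4 NAND y3 = T NAND T = F
y6 = y1 OR y5 = T OR F = T
y7 = y6 NAND y3 = T NAND T = F
y9 = NOT y7 = NOT F = T
y10 = y7 NAND y9 = F NAND T = T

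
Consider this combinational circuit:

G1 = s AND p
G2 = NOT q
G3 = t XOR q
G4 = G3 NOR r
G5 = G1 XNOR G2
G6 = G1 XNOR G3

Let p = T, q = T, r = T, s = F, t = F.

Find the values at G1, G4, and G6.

G1 = s AND p = F AND T = F
G3 = t XOR q = F XOR T = T
G4 = G3 NOR r = T NOR T = F
G6 = G1 XNOR G3 = F XNOR T = F

G1 = F, G4 = F, G6 = F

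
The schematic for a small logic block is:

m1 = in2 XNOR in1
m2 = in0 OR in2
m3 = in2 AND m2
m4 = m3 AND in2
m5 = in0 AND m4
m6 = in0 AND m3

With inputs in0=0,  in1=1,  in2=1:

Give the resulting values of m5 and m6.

m2 = in0 OR in2 = 0 OR 1 = 1
m3 = in2 AND m2 = 1 AND 1 = 1
m4 = m3 AND in2 = 1 AND 1 = 1
m5 = in0 AND m4 = 0 AND 1 = 0
m6 = in0 AND m3 = 0 AND 1 = 0

m5 = 0, m6 = 0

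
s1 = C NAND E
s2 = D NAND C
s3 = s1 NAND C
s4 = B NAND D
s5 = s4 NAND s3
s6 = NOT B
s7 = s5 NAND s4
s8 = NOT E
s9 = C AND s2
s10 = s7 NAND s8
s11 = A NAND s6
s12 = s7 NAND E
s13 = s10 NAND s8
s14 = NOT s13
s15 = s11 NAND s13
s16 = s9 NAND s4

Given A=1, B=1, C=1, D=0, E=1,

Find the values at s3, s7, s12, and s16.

s1 = C NAND E = 1 NAND 1 = 0
s2 = D NAND C = 0 NAND 1 = 1
s3 = s1 NAND C = 0 NAND 1 = 1
s4 = B NAND D = 1 NAND 0 = 1
s5 = s4 NAND s3 = 1 NAND 1 = 0
s7 = s5 NAND s4 = 0 NAND 1 = 1
s9 = C AND s2 = 1 AND 1 = 1
s12 = s7 NAND E = 1 NAND 1 = 0
s16 = s9 NAND s4 = 1 NAND 1 = 0

s3 = 1, s7 = 1, s12 = 0, s16 = 0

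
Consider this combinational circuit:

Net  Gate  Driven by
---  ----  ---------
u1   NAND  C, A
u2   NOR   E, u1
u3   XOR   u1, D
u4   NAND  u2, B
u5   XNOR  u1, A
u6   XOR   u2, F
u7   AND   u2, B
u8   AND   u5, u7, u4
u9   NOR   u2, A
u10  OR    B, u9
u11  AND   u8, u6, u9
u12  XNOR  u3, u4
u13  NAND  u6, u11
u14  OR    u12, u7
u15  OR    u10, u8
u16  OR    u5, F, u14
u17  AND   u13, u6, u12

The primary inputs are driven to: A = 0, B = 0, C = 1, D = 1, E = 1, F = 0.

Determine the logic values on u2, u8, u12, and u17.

u1 = C NAND A = 1 NAND 0 = 1
u2 = E NOR u1 = 1 NOR 1 = 0
u3 = u1 XOR D = 1 XOR 1 = 0
u4 = u2 NAND B = 0 NAND 0 = 1
u5 = u1 XNOR A = 1 XNOR 0 = 0
u6 = u2 XOR F = 0 XOR 0 = 0
u7 = u2 AND B = 0 AND 0 = 0
u8 = u5 AND u7 AND u4 = 0 AND 0 AND 1 = 0
u9 = u2 NOR A = 0 NOR 0 = 1
u11 = u8 AND u6 AND u9 = 0 AND 0 AND 1 = 0
u12 = u3 XNOR u4 = 0 XNOR 1 = 0
u13 = u6 NAND u11 = 0 NAND 0 = 1
u17 = u13 AND u6 AND u12 = 1 AND 0 AND 0 = 0

u2 = 0, u8 = 0, u12 = 0, u17 = 0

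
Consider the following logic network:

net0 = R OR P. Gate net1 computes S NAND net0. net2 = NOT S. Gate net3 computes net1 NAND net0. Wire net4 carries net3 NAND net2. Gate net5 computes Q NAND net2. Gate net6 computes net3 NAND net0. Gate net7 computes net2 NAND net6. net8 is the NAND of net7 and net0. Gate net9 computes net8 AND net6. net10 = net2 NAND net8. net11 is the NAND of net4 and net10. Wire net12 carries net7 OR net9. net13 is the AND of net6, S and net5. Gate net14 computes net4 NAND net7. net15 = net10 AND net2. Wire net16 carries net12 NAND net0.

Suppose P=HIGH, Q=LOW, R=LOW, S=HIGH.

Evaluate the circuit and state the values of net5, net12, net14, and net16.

net5 = HIGH  net12 = HIGH  net14 = LOW  net16 = LOW

net0 = R OR P = LOW OR HIGH = HIGH
net1 = S NAND net0 = HIGH NAND HIGH = LOW
net2 = NOT S = NOT HIGH = LOW
net3 = net1 NAND net0 = LOW NAND HIGH = HIGH
net4 = net3 NAND net2 = HIGH NAND LOW = HIGH
net5 = Q NAND net2 = LOW NAND LOW = HIGH
net6 = net3 NAND net0 = HIGH NAND HIGH = LOW
net7 = net2 NAND net6 = LOW NAND LOW = HIGH
net8 = net7 NAND net0 = HIGH NAND HIGH = LOW
net9 = net8 AND net6 = LOW AND LOW = LOW
net12 = net7 OR net9 = HIGH OR LOW = HIGH
net14 = net4 NAND net7 = HIGH NAND HIGH = LOW
net16 = net12 NAND net0 = HIGH NAND HIGH = LOW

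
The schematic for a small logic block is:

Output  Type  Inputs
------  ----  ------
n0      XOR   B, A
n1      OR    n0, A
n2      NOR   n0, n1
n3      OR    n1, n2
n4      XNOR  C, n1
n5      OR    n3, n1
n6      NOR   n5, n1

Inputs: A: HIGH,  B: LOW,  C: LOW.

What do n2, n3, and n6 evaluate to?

n2 = LOW; n3 = HIGH; n6 = LOW

n0 = B XOR A = LOW XOR HIGH = HIGH
n1 = n0 OR A = HIGH OR HIGH = HIGH
n2 = n0 NOR n1 = HIGH NOR HIGH = LOW
n3 = n1 OR n2 = HIGH OR LOW = HIGH
n5 = n3 OR n1 = HIGH OR HIGH = HIGH
n6 = n5 NOR n1 = HIGH NOR HIGH = LOW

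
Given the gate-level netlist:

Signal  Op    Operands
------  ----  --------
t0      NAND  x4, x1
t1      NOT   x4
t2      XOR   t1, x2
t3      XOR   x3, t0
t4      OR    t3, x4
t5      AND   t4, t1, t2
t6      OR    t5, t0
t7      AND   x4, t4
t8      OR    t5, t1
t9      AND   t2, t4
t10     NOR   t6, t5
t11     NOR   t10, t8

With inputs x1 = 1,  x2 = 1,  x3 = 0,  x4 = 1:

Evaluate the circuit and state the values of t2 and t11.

t2 = 1  t11 = 0

t0 = x4 NAND x1 = 1 NAND 1 = 0
t1 = NOT x4 = NOT 1 = 0
t2 = t1 XOR x2 = 0 XOR 1 = 1
t3 = x3 XOR t0 = 0 XOR 0 = 0
t4 = t3 OR x4 = 0 OR 1 = 1
t5 = t4 AND t1 AND t2 = 1 AND 0 AND 1 = 0
t6 = t5 OR t0 = 0 OR 0 = 0
t8 = t5 OR t1 = 0 OR 0 = 0
t10 = t6 NOR t5 = 0 NOR 0 = 1
t11 = t10 NOR t8 = 1 NOR 0 = 0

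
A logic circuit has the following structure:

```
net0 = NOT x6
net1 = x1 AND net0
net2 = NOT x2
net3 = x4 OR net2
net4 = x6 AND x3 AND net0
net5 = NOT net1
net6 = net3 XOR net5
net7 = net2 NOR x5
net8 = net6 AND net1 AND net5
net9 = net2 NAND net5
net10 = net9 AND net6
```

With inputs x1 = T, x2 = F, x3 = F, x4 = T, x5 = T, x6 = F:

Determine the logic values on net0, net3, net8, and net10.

net0 = NOT x6 = NOT F = T
net1 = x1 AND net0 = T AND T = T
net2 = NOT x2 = NOT F = T
net3 = x4 OR net2 = T OR T = T
net5 = NOT net1 = NOT T = F
net6 = net3 XOR net5 = T XOR F = T
net8 = net6 AND net1 AND net5 = T AND T AND F = F
net9 = net2 NAND net5 = T NAND F = T
net10 = net9 AND net6 = T AND T = T

net0 = T  net3 = T  net8 = F  net10 = T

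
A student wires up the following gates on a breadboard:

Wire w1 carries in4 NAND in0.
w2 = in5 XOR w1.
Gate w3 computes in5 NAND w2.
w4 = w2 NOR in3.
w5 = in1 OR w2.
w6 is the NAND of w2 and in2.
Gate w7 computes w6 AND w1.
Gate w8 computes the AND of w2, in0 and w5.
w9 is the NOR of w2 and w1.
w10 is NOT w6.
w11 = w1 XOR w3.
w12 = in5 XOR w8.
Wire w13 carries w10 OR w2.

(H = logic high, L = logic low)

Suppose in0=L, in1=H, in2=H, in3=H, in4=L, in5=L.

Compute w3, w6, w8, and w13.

w3 = H, w6 = L, w8 = L, w13 = H

w1 = in4 NAND in0 = L NAND L = H
w2 = in5 XOR w1 = L XOR H = H
w3 = in5 NAND w2 = L NAND H = H
w5 = in1 OR w2 = H OR H = H
w6 = w2 NAND in2 = H NAND H = L
w8 = w2 AND in0 AND w5 = H AND L AND H = L
w10 = NOT w6 = NOT L = H
w13 = w10 OR w2 = H OR H = H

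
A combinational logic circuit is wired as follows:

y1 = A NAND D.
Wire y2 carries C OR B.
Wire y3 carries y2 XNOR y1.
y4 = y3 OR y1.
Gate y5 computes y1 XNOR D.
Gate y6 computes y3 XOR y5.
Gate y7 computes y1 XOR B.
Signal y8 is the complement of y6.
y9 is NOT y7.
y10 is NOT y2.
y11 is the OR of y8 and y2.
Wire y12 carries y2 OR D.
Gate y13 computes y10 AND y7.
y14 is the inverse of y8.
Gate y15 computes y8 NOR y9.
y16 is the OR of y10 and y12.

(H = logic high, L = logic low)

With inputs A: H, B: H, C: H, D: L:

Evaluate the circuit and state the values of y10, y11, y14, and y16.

y10 = L, y11 = H, y14 = H, y16 = H

y1 = A NAND D = H NAND L = H
y2 = C OR B = H OR H = H
y3 = y2 XNOR y1 = H XNOR H = H
y5 = y1 XNOR D = H XNOR L = L
y6 = y3 XOR y5 = H XOR L = H
y8 = NOT y6 = NOT H = L
y10 = NOT y2 = NOT H = L
y11 = y8 OR y2 = L OR H = H
y12 = y2 OR D = H OR L = H
y14 = NOT y8 = NOT L = H
y16 = y10 OR y12 = L OR H = H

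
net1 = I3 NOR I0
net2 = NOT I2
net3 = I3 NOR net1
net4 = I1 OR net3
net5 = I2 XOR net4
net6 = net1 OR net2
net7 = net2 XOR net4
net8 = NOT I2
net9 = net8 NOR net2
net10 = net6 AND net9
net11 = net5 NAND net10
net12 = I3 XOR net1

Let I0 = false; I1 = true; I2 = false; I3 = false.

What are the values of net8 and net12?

net1 = I3 NOR I0 = false NOR false = true
net8 = NOT I2 = NOT false = true
net12 = I3 XOR net1 = false XOR true = true

net8 = true  net12 = true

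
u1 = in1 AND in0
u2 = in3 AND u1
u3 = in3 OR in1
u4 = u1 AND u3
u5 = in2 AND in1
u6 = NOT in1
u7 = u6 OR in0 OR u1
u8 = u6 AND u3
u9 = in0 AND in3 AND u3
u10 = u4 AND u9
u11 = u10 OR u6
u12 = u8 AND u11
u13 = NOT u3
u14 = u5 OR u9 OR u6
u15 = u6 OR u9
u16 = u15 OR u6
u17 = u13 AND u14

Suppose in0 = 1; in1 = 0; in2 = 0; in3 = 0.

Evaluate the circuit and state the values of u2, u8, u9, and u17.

u2 = 0, u8 = 0, u9 = 0, u17 = 1

u1 = in1 AND in0 = 0 AND 1 = 0
u2 = in3 AND u1 = 0 AND 0 = 0
u3 = in3 OR in1 = 0 OR 0 = 0
u5 = in2 AND in1 = 0 AND 0 = 0
u6 = NOT in1 = NOT 0 = 1
u8 = u6 AND u3 = 1 AND 0 = 0
u9 = in0 AND in3 AND u3 = 1 AND 0 AND 0 = 0
u13 = NOT u3 = NOT 0 = 1
u14 = u5 OR u9 OR u6 = 0 OR 0 OR 1 = 1
u17 = u13 AND u14 = 1 AND 1 = 1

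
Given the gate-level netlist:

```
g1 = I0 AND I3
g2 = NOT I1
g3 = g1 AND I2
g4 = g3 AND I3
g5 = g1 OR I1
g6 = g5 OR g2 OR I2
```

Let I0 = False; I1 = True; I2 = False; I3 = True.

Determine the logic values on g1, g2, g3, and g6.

g1 = False  g2 = False  g3 = False  g6 = True

g1 = I0 AND I3 = False AND True = False
g2 = NOT I1 = NOT True = False
g3 = g1 AND I2 = False AND False = False
g5 = g1 OR I1 = False OR True = True
g6 = g5 OR g2 OR I2 = True OR False OR False = True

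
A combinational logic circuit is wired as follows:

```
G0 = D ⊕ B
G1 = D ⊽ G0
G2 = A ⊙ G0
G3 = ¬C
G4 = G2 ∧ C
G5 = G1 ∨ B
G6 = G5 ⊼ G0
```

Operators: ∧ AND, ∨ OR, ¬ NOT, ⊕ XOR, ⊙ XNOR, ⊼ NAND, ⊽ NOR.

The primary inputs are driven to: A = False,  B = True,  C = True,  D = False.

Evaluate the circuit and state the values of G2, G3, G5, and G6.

G2 = False  G3 = False  G5 = True  G6 = False

G0 = D XOR B = False XOR True = True
G1 = D NOR G0 = False NOR True = False
G2 = A XNOR G0 = False XNOR True = False
G3 = NOT C = NOT True = False
G5 = G1 OR B = False OR True = True
G6 = G5 NAND G0 = True NAND True = False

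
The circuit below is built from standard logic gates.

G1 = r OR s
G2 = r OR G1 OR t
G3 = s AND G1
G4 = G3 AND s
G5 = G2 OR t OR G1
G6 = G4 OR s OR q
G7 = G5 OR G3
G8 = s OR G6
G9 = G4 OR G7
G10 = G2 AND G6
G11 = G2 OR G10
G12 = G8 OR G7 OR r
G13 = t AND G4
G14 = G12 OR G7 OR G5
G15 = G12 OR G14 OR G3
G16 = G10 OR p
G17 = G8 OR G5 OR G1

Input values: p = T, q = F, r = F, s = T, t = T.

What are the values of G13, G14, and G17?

G13 = T  G14 = T  G17 = T

G1 = r OR s = F OR T = T
G2 = r OR G1 OR t = F OR T OR T = T
G3 = s AND G1 = T AND T = T
G4 = G3 AND s = T AND T = T
G5 = G2 OR t OR G1 = T OR T OR T = T
G6 = G4 OR s OR q = T OR T OR F = T
G7 = G5 OR G3 = T OR T = T
G8 = s OR G6 = T OR T = T
G12 = G8 OR G7 OR r = T OR T OR F = T
G13 = t AND G4 = T AND T = T
G14 = G12 OR G7 OR G5 = T OR T OR T = T
G17 = G8 OR G5 OR G1 = T OR T OR T = T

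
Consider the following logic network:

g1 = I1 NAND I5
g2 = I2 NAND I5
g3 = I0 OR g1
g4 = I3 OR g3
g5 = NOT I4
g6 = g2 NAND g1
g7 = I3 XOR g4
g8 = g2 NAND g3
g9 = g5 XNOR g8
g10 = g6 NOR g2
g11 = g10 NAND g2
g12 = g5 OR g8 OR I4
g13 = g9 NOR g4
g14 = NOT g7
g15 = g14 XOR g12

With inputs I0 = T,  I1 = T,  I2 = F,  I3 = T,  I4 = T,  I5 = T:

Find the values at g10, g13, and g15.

g1 = I1 NAND I5 = T NAND T = F
g2 = I2 NAND I5 = F NAND T = T
g3 = I0 OR g1 = T OR F = T
g4 = I3 OR g3 = T OR T = T
g5 = NOT I4 = NOT T = F
g6 = g2 NAND g1 = T NAND F = T
g7 = I3 XOR g4 = T XOR T = F
g8 = g2 NAND g3 = T NAND T = F
g9 = g5 XNOR g8 = F XNOR F = T
g10 = g6 NOR g2 = T NOR T = F
g12 = g5 OR g8 OR I4 = F OR F OR T = T
g13 = g9 NOR g4 = T NOR T = F
g14 = NOT g7 = NOT F = T
g15 = g14 XOR g12 = T XOR T = F

g10 = F  g13 = F  g15 = F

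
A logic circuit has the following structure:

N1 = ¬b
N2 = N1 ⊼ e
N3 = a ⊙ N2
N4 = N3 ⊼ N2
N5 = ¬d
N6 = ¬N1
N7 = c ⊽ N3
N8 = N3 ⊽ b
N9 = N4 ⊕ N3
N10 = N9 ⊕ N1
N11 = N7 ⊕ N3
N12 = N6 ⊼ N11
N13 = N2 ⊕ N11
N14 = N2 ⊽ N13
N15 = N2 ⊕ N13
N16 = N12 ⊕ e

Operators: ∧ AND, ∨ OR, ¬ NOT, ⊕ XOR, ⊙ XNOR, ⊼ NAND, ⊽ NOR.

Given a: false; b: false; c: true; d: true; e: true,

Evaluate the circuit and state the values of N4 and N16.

N4 = true, N16 = false

N1 = NOT b = NOT false = true
N2 = N1 NAND e = true NAND true = false
N3 = a XNOR N2 = false XNOR false = true
N4 = N3 NAND N2 = true NAND false = true
N6 = NOT N1 = NOT true = false
N7 = c NOR N3 = true NOR true = false
N11 = N7 XOR N3 = false XOR true = true
N12 = N6 NAND N11 = false NAND true = true
N16 = N12 XOR e = true XOR true = false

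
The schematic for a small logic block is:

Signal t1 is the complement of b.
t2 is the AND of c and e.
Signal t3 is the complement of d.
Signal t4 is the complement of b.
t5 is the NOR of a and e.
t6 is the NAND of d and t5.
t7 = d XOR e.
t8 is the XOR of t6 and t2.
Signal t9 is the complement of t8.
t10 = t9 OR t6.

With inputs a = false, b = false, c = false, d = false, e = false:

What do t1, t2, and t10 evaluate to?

t1 = NOT b = NOT false = true
t2 = c AND e = false AND false = false
t5 = a NOR e = false NOR false = true
t6 = d NAND t5 = false NAND true = true
t8 = t6 XOR t2 = true XOR false = true
t9 = NOT t8 = NOT true = false
t10 = t9 OR t6 = false OR true = true

t1 = true, t2 = false, t10 = true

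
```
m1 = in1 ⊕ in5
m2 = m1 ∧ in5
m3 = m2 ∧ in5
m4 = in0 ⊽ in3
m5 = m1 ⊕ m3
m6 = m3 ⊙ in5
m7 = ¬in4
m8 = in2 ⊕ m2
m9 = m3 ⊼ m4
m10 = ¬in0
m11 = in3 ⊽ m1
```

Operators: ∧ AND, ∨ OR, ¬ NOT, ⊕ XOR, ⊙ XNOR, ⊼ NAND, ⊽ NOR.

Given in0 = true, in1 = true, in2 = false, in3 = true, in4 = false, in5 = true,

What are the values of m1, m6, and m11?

m1 = in1 XOR in5 = true XOR true = false
m2 = m1 AND in5 = false AND true = false
m3 = m2 AND in5 = false AND true = false
m6 = m3 XNOR in5 = false XNOR true = false
m11 = in3 NOR m1 = true NOR false = false

m1 = false, m6 = false, m11 = false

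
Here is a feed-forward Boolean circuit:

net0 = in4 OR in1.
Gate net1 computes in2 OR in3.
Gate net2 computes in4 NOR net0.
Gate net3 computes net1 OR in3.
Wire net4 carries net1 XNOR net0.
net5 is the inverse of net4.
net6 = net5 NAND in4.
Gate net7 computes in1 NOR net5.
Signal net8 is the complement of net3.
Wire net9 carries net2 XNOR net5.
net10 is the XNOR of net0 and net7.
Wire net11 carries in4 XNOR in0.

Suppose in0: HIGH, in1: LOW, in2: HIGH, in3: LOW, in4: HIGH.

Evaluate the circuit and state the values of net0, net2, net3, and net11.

net0 = in4 OR in1 = HIGH OR LOW = HIGH
net1 = in2 OR in3 = HIGH OR LOW = HIGH
net2 = in4 NOR net0 = HIGH NOR HIGH = LOW
net3 = net1 OR in3 = HIGH OR LOW = HIGH
net11 = in4 XNOR in0 = HIGH XNOR HIGH = HIGH

net0 = HIGH, net2 = LOW, net3 = HIGH, net11 = HIGH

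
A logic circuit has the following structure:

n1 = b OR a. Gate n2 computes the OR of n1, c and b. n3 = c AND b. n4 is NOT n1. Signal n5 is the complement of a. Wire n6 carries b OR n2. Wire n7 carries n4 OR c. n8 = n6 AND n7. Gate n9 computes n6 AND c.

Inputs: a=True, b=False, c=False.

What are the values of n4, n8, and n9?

n4 = False, n8 = False, n9 = False

n1 = b OR a = False OR True = True
n2 = n1 OR c OR b = True OR False OR False = True
n4 = NOT n1 = NOT True = False
n6 = b OR n2 = False OR True = True
n7 = n4 OR c = False OR False = False
n8 = n6 AND n7 = True AND False = False
n9 = n6 AND c = True AND False = False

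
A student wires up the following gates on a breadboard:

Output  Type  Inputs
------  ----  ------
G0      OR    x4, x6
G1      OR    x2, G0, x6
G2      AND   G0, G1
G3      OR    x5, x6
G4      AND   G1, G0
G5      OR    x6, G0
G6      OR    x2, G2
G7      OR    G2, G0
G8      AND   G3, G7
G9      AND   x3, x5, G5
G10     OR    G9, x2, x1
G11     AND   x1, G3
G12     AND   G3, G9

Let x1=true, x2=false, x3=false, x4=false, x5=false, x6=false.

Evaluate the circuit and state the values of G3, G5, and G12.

G3 = false, G5 = false, G12 = false

G0 = x4 OR x6 = false OR false = false
G3 = x5 OR x6 = false OR false = false
G5 = x6 OR G0 = false OR false = false
G9 = x3 AND x5 AND G5 = false AND false AND false = false
G12 = G3 AND G9 = false AND false = false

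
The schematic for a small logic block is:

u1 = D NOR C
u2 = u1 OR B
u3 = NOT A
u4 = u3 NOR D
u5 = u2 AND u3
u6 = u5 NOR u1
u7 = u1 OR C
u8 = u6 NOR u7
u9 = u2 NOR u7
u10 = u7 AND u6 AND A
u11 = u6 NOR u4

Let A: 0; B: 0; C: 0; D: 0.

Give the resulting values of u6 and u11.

u1 = D NOR C = 0 NOR 0 = 1
u2 = u1 OR B = 1 OR 0 = 1
u3 = NOT A = NOT 0 = 1
u4 = u3 NOR D = 1 NOR 0 = 0
u5 = u2 AND u3 = 1 AND 1 = 1
u6 = u5 NOR u1 = 1 NOR 1 = 0
u11 = u6 NOR u4 = 0 NOR 0 = 1

u6 = 0  u11 = 1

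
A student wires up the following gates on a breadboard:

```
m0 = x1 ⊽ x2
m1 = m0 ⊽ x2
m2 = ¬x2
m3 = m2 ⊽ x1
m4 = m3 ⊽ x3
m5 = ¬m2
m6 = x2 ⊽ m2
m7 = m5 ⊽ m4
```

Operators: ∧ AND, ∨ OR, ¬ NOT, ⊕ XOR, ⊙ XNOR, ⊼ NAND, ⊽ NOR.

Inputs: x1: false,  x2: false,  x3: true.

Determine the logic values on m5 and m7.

m5 = false, m7 = true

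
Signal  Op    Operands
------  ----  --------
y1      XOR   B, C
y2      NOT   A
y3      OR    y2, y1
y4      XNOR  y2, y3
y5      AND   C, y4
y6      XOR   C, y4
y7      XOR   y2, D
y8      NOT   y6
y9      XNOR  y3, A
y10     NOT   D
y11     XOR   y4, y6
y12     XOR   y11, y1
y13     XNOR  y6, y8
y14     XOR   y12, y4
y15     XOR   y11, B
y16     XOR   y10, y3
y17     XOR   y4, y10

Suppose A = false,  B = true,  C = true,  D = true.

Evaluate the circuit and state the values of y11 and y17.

y11 = true, y17 = true

y1 = B XOR C = true XOR true = false
y2 = NOT A = NOT false = true
y3 = y2 OR y1 = true OR false = true
y4 = y2 XNOR y3 = true XNOR true = true
y6 = C XOR y4 = true XOR true = false
y10 = NOT D = NOT true = false
y11 = y4 XOR y6 = true XOR false = true
y17 = y4 XOR y10 = true XOR false = true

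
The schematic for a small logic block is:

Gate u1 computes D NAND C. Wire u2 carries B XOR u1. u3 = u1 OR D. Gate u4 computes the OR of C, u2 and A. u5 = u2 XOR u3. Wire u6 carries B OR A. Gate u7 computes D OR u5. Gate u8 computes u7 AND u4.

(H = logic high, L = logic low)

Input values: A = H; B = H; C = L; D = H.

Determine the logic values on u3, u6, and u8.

u3 = H, u6 = H, u8 = H

u1 = D NAND C = H NAND L = H
u2 = B XOR u1 = H XOR H = L
u3 = u1 OR D = H OR H = H
u4 = C OR u2 OR A = L OR L OR H = H
u5 = u2 XOR u3 = L XOR H = H
u6 = B OR A = H OR H = H
u7 = D OR u5 = H OR H = H
u8 = u7 AND u4 = H AND H = H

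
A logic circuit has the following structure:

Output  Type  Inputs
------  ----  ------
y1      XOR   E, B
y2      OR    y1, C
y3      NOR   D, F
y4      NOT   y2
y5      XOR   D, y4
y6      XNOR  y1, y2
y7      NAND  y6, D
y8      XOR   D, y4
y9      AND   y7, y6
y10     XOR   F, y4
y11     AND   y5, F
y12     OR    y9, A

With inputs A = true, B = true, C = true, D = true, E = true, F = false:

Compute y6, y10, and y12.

y6 = false; y10 = false; y12 = true

y1 = E XOR B = true XOR true = false
y2 = y1 OR C = false OR true = true
y4 = NOT y2 = NOT true = false
y6 = y1 XNOR y2 = false XNOR true = false
y7 = y6 NAND D = false NAND true = true
y9 = y7 AND y6 = true AND false = false
y10 = F XOR y4 = false XOR false = false
y12 = y9 OR A = false OR true = true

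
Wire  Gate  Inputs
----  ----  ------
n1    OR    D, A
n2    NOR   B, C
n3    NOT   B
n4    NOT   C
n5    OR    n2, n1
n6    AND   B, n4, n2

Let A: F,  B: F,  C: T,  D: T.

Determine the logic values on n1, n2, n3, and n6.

n1 = T, n2 = F, n3 = T, n6 = F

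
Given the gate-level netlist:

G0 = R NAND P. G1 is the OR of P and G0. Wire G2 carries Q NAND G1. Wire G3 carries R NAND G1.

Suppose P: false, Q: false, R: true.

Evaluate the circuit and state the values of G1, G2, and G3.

G1 = true, G2 = true, G3 = false

G0 = R NAND P = true NAND false = true
G1 = P OR G0 = false OR true = true
G2 = Q NAND G1 = false NAND true = true
G3 = R NAND G1 = true NAND true = false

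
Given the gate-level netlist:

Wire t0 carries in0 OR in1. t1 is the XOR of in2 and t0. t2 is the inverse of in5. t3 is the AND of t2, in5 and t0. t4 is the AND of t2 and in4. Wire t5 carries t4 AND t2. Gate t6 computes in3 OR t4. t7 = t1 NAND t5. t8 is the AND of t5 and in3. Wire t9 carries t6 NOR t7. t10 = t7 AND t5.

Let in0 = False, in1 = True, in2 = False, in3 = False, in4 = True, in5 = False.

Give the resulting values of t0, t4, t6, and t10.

t0 = True; t4 = True; t6 = True; t10 = False

t0 = in0 OR in1 = False OR True = True
t1 = in2 XOR t0 = False XOR True = True
t2 = NOT in5 = NOT False = True
t4 = t2 AND in4 = True AND True = True
t5 = t4 AND t2 = True AND True = True
t6 = in3 OR t4 = False OR True = True
t7 = t1 NAND t5 = True NAND True = False
t10 = t7 AND t5 = False AND True = False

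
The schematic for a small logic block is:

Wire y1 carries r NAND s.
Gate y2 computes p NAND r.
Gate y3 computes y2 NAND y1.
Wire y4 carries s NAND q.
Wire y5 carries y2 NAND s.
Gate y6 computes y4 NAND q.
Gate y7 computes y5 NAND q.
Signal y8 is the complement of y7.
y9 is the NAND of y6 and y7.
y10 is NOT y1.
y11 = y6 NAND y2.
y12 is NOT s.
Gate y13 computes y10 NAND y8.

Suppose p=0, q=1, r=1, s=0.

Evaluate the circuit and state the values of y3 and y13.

y3 = 0  y13 = 1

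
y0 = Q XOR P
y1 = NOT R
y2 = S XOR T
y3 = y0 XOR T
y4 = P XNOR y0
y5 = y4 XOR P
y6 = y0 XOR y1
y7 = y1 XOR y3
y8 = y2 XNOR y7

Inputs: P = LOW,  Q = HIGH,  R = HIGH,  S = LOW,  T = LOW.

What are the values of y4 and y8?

y0 = Q XOR P = HIGH XOR LOW = HIGH
y1 = NOT R = NOT HIGH = LOW
y2 = S XOR T = LOW XOR LOW = LOW
y3 = y0 XOR T = HIGH XOR LOW = HIGH
y4 = P XNOR y0 = LOW XNOR HIGH = LOW
y7 = y1 XOR y3 = LOW XOR HIGH = HIGH
y8 = y2 XNOR y7 = LOW XNOR HIGH = LOW

y4 = LOW  y8 = LOW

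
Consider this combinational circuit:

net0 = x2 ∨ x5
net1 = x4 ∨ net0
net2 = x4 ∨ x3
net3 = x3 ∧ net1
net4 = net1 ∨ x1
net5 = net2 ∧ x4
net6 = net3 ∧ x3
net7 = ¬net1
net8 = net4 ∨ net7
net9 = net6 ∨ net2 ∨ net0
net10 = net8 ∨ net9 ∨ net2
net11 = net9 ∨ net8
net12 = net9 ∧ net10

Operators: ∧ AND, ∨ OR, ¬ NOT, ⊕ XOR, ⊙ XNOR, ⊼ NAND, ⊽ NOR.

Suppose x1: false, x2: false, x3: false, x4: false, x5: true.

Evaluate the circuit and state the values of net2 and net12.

net2 = false; net12 = true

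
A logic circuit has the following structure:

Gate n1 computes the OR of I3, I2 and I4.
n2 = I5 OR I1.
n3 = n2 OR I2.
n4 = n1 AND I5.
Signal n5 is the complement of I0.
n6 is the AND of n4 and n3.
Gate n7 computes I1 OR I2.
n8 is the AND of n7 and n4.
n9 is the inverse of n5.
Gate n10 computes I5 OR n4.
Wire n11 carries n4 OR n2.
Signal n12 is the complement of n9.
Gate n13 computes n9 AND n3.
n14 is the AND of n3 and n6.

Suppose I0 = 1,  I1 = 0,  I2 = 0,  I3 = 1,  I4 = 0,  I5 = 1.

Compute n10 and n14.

n10 = 1; n14 = 1

n1 = I3 OR I2 OR I4 = 1 OR 0 OR 0 = 1
n2 = I5 OR I1 = 1 OR 0 = 1
n3 = n2 OR I2 = 1 OR 0 = 1
n4 = n1 AND I5 = 1 AND 1 = 1
n6 = n4 AND n3 = 1 AND 1 = 1
n10 = I5 OR n4 = 1 OR 1 = 1
n14 = n3 AND n6 = 1 AND 1 = 1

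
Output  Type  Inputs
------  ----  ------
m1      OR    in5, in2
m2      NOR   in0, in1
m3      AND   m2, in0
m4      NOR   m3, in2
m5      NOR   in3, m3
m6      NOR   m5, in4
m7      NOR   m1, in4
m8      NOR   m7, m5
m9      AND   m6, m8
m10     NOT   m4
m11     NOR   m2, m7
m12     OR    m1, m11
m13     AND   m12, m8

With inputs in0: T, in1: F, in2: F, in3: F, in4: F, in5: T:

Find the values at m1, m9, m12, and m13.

m1 = T  m9 = F  m12 = T  m13 = F

m1 = in5 OR in2 = T OR F = T
m2 = in0 NOR in1 = T NOR F = F
m3 = m2 AND in0 = F AND T = F
m5 = in3 NOR m3 = F NOR F = T
m6 = m5 NOR in4 = T NOR F = F
m7 = m1 NOR in4 = T NOR F = F
m8 = m7 NOR m5 = F NOR T = F
m9 = m6 AND m8 = F AND F = F
m11 = m2 NOR m7 = F NOR F = T
m12 = m1 OR m11 = T OR T = T
m13 = m12 AND m8 = T AND F = F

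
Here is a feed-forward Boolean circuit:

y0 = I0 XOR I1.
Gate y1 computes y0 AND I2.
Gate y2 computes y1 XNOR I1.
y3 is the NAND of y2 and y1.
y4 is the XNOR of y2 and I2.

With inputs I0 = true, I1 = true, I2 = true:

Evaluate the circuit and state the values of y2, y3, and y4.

y0 = I0 XOR I1 = true XOR true = false
y1 = y0 AND I2 = false AND true = false
y2 = y1 XNOR I1 = false XNOR true = false
y3 = y2 NAND y1 = false NAND false = true
y4 = y2 XNOR I2 = false XNOR true = false

y2 = false  y3 = true  y4 = false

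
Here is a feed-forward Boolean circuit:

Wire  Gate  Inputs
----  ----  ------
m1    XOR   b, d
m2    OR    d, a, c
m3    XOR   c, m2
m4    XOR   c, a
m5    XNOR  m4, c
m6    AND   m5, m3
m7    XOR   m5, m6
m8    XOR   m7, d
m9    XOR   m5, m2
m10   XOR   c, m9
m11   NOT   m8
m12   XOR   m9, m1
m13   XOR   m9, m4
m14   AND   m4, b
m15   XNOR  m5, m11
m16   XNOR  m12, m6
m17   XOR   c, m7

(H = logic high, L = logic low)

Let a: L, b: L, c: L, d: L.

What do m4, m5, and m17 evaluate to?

m2 = d OR a OR c = L OR L OR L = L
m3 = c XOR m2 = L XOR L = L
m4 = c XOR a = L XOR L = L
m5 = m4 XNOR c = L XNOR L = H
m6 = m5 AND m3 = H AND L = L
m7 = m5 XOR m6 = H XOR L = H
m17 = c XOR m7 = L XOR H = H

m4 = L, m5 = H, m17 = H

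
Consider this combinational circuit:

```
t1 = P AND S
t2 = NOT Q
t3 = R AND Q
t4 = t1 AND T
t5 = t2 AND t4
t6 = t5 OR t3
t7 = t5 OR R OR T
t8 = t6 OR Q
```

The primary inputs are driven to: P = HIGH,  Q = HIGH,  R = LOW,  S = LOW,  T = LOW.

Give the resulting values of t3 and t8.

t1 = P AND S = HIGH AND LOW = LOW
t2 = NOT Q = NOT HIGH = LOW
t3 = R AND Q = LOW AND HIGH = LOW
t4 = t1 AND T = LOW AND LOW = LOW
t5 = t2 AND t4 = LOW AND LOW = LOW
t6 = t5 OR t3 = LOW OR LOW = LOW
t8 = t6 OR Q = LOW OR HIGH = HIGH

t3 = LOW, t8 = HIGH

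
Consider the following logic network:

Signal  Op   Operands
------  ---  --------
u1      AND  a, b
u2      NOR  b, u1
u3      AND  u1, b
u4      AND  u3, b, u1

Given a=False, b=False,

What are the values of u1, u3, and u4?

u1 = False, u3 = False, u4 = False

u1 = a AND b = False AND False = False
u3 = u1 AND b = False AND False = False
u4 = u3 AND b AND u1 = False AND False AND False = False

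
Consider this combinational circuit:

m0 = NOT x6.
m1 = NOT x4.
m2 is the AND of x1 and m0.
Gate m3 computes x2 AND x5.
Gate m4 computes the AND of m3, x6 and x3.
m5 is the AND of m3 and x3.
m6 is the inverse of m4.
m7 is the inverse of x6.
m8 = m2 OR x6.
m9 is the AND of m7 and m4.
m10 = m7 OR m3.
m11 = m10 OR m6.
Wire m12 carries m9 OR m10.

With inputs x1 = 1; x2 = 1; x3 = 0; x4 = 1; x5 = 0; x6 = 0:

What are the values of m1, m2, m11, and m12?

m0 = NOT x6 = NOT 0 = 1
m1 = NOT x4 = NOT 1 = 0
m2 = x1 AND m0 = 1 AND 1 = 1
m3 = x2 AND x5 = 1 AND 0 = 0
m4 = m3 AND x6 AND x3 = 0 AND 0 AND 0 = 0
m6 = NOT m4 = NOT 0 = 1
m7 = NOT x6 = NOT 0 = 1
m9 = m7 AND m4 = 1 AND 0 = 0
m10 = m7 OR m3 = 1 OR 0 = 1
m11 = m10 OR m6 = 1 OR 1 = 1
m12 = m9 OR m10 = 0 OR 1 = 1

m1 = 0  m2 = 1  m11 = 1  m12 = 1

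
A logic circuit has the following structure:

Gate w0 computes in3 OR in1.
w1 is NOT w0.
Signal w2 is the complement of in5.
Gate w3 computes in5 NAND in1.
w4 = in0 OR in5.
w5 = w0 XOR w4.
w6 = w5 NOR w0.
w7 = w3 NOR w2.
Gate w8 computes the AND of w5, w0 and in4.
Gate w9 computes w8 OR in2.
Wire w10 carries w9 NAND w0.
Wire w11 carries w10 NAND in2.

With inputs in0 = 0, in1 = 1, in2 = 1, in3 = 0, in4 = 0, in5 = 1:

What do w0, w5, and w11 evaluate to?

w0 = in3 OR in1 = 0 OR 1 = 1
w4 = in0 OR in5 = 0 OR 1 = 1
w5 = w0 XOR w4 = 1 XOR 1 = 0
w8 = w5 AND w0 AND in4 = 0 AND 1 AND 0 = 0
w9 = w8 OR in2 = 0 OR 1 = 1
w10 = w9 NAND w0 = 1 NAND 1 = 0
w11 = w10 NAND in2 = 0 NAND 1 = 1

w0 = 1; w5 = 0; w11 = 1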